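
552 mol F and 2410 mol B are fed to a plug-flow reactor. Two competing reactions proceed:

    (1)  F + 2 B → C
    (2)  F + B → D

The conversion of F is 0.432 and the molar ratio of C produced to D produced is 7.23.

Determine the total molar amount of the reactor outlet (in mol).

2510 mol

Conversion of F: F consumed = 0.432 × 552 = 238.5 mol = 1ξ₁ + 1ξ₂.
Selectivity: 1ξ₁ / (1ξ₂) = 7.23 → ξ₁ = 7.23 ξ₂.
Substitute: (1·7.23 + 1) ξ₂ = 238.5 → ξ₂ = 28.97 mol, ξ₁ = 209.5 mol.
Outlet amounts (n = n₀ + Σ ν·ξ):
  F: 552 − 1(209.5) − 1(28.97) = 313.5
  B: 2410 − 2(209.5) − 1(28.97) = 1962
  C: 0 + 1(209.5) = 209.5
  D: 0 + 1(28.97) = 28.97
Total out = 313.5 + 1962 + 209.5 + 28.97 = 2514 mol.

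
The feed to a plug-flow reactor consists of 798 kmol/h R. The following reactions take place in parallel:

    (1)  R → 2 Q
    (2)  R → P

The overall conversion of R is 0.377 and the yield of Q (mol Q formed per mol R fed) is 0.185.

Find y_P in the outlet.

Yield of Q: 2ξ₁ / 798 = 0.185 → ξ₁ = 73.81 kmol/h.
Conversion of R: 1ξ₁ + 1ξ₂ = 0.377 × 798 = 300.8 → ξ₂ = 227 kmol/h.
Outlet amounts (n = n₀ + Σ ν·ξ):
  R: 798 − 1(73.81) − 1(227) = 497.2
  Q: 0 + 2(73.81) = 147.6
  P: 0 + 1(227) = 227
Total out = 871.8 kmol/h; y_P = 227 / 871.8 = 0.2604.

0.26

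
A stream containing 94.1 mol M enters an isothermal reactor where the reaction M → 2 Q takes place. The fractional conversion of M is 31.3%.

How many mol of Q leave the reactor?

M reacted = 0.313 × 94.1 = 29.45 mol; ν_M = −1, so ξ = 29.45/1 = 29.45 mol.
Outlet amounts (n = n₀ + ν ξ):
  M: 94.1 − 1(29.45) = 64.65
  Q: 0 + 2(29.45) = 58.91

58.9 mol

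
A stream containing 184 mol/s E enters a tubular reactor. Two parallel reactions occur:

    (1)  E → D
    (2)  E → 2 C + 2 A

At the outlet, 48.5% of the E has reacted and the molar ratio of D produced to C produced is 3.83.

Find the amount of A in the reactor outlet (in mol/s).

Conversion of E: E consumed = 0.485 × 184 = 89.24 mol/s = 1ξ₁ + 1ξ₂.
Selectivity: 1ξ₁ / (2ξ₂) = 3.83 → ξ₁ = 7.66 ξ₂.
Substitute: (1·7.66 + 1) ξ₂ = 89.24 → ξ₂ = 10.3 mol/s, ξ₁ = 78.94 mol/s.
Outlet amounts (n = n₀ + Σ ν·ξ):
  E: 184 − 1(78.94) − 1(10.3) = 94.76
  D: 0 + 1(78.94) = 78.94
  C: 0 + 2(10.3) = 20.61
  A: 0 + 2(10.3) = 20.61

20.6 mol/s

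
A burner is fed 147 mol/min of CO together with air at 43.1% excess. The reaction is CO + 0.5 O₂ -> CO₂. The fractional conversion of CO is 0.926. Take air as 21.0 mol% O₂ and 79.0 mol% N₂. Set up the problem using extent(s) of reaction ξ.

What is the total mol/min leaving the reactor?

Stoichiometric O₂ = 0.5 × 147 = 73.5 mol/min; O₂ fed = 73.5 × 1.431 = 105.2 mol/min.
N₂ fed = 105.2 × 79/21 = 395.7 mol/min.
Fuel reacted = 0.926 × 147 → ξ = 136.1 mol/min.
Outlet (n = n₀ + ν ξ):
  CO: 147 − 1(136.1) = 10.88
  O₂: 105.2 − 0.5(136.1) = 37.12
  N₂: 395.7 (inert)
  CO₂: 0 + 1(136.1) = 136.1
Total out = 10.88 + 37.12 + 395.7 + 136.1 = 579.8 mol/min.

580 mol/min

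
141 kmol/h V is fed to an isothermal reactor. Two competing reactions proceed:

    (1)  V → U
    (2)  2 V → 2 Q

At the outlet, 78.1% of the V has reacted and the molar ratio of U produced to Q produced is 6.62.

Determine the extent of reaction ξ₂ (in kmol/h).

Conversion of V: V consumed = 0.781 × 141 = 110.1 kmol/h = 1ξ₁ + 2ξ₂.
Selectivity: 1ξ₁ / (2ξ₂) = 6.62 → ξ₁ = 13.24 ξ₂.
Substitute: (1·13.24 + 2) ξ₂ = 110.1 → ξ₂ = 7.226 kmol/h, ξ₁ = 95.67 kmol/h.
Outlet amounts (n = n₀ + Σ ν·ξ):
  V: 141 − 1(95.67) − 2(7.226) = 30.88
  U: 0 + 1(95.67) = 95.67
  Q: 0 + 2(7.226) = 14.45

ξ₂ = 7.23 kmol/h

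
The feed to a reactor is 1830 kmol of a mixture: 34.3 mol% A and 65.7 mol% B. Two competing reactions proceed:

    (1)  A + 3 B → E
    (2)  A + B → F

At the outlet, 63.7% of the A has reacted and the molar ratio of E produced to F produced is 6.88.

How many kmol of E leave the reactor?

349 kmol

Conversion of A: A consumed = 0.637 × 627.7 = 399.8 kmol = 1ξ₁ + 1ξ₂.
Selectivity: 1ξ₁ / (1ξ₂) = 6.88 → ξ₁ = 6.88 ξ₂.
Substitute: (1·6.88 + 1) ξ₂ = 399.8 → ξ₂ = 50.74 kmol, ξ₁ = 349.1 kmol.
Outlet amounts (n = n₀ + Σ ν·ξ):
  A: 627.7 − 1(349.1) − 1(50.74) = 227.9
  B: 1202 − 3(349.1) − 1(50.74) = 104.3
  E: 0 + 1(349.1) = 349.1
  F: 0 + 1(50.74) = 50.74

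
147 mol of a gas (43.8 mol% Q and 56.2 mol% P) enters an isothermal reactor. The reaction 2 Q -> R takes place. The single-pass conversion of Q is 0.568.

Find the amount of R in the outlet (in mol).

18.3 mol

Q reacted = 0.568 × 64.39 = 36.57 mol; ν_Q = −2, so ξ = 36.57/2 = 18.29 mol.
Outlet amounts (n = n₀ + ν ξ):
  Q: 64.39 − 2(18.29) = 27.81
  R: 0 + 1(18.29) = 18.29
  P: 82.61 (inert)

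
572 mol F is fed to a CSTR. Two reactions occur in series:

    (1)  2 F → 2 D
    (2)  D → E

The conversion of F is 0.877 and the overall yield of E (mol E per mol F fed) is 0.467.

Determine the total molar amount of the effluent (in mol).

572 mol

Conversion of F: F consumed = 2ξ₁ = 0.877 × 572 → ξ₁ = 250.8 mol.
Yield of E: 1ξ₂ / 572 = 0.467 → ξ₂ = 267.1 mol.
Outlet amounts (n = n₀ + Σ ν·ξ):
  F: 572 − 2(250.8) = 70.36
  D: 0 + 2(250.8) − 1(267.1) = 234.5
  E: 0 + 1(267.1) = 267.1
Total out = 70.36 + 234.5 + 267.1 = 572 mol.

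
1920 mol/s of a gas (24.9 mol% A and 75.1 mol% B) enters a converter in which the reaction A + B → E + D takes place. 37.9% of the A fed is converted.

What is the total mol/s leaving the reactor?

1920 mol/s

A reacted = 0.379 × 478.1 = 181.2 mol/s; ν_A = −1, so ξ = 181.2/1 = 181.2 mol/s.
Outlet amounts (n = n₀ + ν ξ):
  A: 478.1 − 1(181.2) = 296.9
  B: 1442 − 1(181.2) = 1261
  E: 0 + 1(181.2) = 181.2
  D: 0 + 1(181.2) = 181.2
Total out = 296.9 + 1261 + 181.2 + 181.2 = 1920 mol/s.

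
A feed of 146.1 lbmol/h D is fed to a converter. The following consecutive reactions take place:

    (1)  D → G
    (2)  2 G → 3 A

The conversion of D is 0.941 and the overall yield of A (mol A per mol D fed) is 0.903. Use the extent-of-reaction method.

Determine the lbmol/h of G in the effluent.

49.5 lbmol/h

Conversion of D: D consumed = 1ξ₁ = 0.941 × 146.1 → ξ₁ = 137.5 lbmol/h.
Yield of A: 3ξ₂ / 146.1 = 0.903 → ξ₂ = 43.98 lbmol/h.
Outlet amounts (n = n₀ + Σ ν·ξ):
  D: 146.1 − 1(137.5) = 8.62
  G: 0 + 1(137.5) − 2(43.98) = 49.53
  A: 0 + 3(43.98) = 131.9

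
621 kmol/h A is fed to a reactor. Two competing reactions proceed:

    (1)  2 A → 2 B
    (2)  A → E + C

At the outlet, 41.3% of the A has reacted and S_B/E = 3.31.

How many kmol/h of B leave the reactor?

Conversion of A: A consumed = 0.413 × 621 = 256.5 kmol/h = 2ξ₁ + 1ξ₂.
Selectivity: 2ξ₁ / (1ξ₂) = 3.31 → ξ₁ = 1.655 ξ₂.
Substitute: (2·1.655 + 1) ξ₂ = 256.5 → ξ₂ = 59.51 kmol/h, ξ₁ = 98.48 kmol/h.
Outlet amounts (n = n₀ + Σ ν·ξ):
  A: 621 − 2(98.48) − 1(59.51) = 364.5
  B: 0 + 2(98.48) = 197
  E: 0 + 1(59.51) = 59.51
  C: 0 + 1(59.51) = 59.51

197 kmol/h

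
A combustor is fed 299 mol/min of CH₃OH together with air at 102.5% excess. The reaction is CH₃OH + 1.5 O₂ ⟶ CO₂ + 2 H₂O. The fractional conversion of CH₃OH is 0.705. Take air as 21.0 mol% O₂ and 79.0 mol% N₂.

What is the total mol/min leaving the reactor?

Stoichiometric O₂ = 1.5 × 299 = 448.5 mol/min; O₂ fed = 448.5 × 2.025 = 908.2 mol/min.
N₂ fed = 908.2 × 79/21 = 3417 mol/min.
Fuel reacted = 0.705 × 299 → ξ = 210.8 mol/min.
Outlet (n = n₀ + ν ξ):
  CH₃OH: 299 − 1(210.8) = 88.21
  O₂: 908.2 − 1.5(210.8) = 592
  N₂: 3417 (inert)
  CO₂: 0 + 1(210.8) = 210.8
  H₂O: 0 + 2(210.8) = 421.6
Total out = 88.21 + 592 + 3417 + 210.8 + 421.6 = 4729 mol/min.

4730 mol/min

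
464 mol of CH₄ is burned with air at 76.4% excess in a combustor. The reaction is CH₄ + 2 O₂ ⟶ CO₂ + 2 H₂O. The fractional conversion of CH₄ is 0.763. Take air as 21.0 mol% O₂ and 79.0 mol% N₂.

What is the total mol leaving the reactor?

8260 mol

Stoichiometric O₂ = 2 × 464 = 928 mol; O₂ fed = 928 × 1.764 = 1637 mol.
N₂ fed = 1637 × 79/21 = 6158 mol.
Fuel reacted = 0.763 × 464 → ξ = 354 mol.
Outlet (n = n₀ + ν ξ):
  CH₄: 464 − 1(354) = 110
  O₂: 1637 − 2(354) = 928.9
  N₂: 6158 (inert)
  CO₂: 0 + 1(354) = 354
  H₂O: 0 + 2(354) = 708.1
Total out = 110 + 928.9 + 6158 + 354 + 708.1 = 8259 mol.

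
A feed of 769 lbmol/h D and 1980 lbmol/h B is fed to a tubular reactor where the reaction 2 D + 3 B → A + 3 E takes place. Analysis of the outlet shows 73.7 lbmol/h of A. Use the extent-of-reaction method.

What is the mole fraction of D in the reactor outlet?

For A: n = n₀ + 1ξ → 73.7 = 0 + 1ξ, giving ξ = 73.7 lbmol/h.
Outlet amounts (n = n₀ + ν ξ):
  D: 769 − 2(73.7) = 621.6
  B: 1980 − 3(73.7) = 1759
  A: 0 + 1(73.7) = 73.7
  E: 0 + 3(73.7) = 221.1
Total out = 2675 lbmol/h; y_D = 621.6 / 2675 = 0.2323.

0.232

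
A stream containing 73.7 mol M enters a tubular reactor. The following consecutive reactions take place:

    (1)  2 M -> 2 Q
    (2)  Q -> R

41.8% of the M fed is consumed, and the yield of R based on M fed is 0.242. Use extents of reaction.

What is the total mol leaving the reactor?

73.7 mol

Conversion of M: M consumed = 2ξ₁ = 0.418 × 73.7 → ξ₁ = 15.4 mol.
Yield of R: 1ξ₂ / 73.7 = 0.242 → ξ₂ = 17.84 mol.
Outlet amounts (n = n₀ + Σ ν·ξ):
  M: 73.7 − 2(15.4) = 42.89
  Q: 0 + 2(15.4) − 1(17.84) = 12.97
  R: 0 + 1(17.84) = 17.84
Total out = 42.89 + 12.97 + 17.84 = 73.7 mol.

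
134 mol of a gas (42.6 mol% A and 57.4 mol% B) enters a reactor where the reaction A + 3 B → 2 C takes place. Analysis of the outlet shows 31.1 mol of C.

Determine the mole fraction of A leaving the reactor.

For C: n = n₀ + 2ξ → 31.1 = 0 + 2ξ, giving ξ = 15.55 mol.
Outlet amounts (n = n₀ + ν ξ):
  A: 57.08 − 1(15.55) = 41.53
  B: 76.92 − 3(15.55) = 30.27
  C: 0 + 2(15.55) = 31.1
Total out = 102.9 mol; y_A = 41.53 / 102.9 = 0.4036.

0.404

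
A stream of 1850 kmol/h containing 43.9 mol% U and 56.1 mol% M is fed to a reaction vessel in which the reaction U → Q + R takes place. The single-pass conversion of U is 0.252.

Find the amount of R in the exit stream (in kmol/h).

U reacted = 0.252 × 812.1 = 204.7 kmol/h; ν_U = −1, so ξ = 204.7/1 = 204.7 kmol/h.
Outlet amounts (n = n₀ + ν ξ):
  U: 812.1 − 1(204.7) = 607.5
  Q: 0 + 1(204.7) = 204.7
  R: 0 + 1(204.7) = 204.7
  M: 1038 (inert)

205 kmol/h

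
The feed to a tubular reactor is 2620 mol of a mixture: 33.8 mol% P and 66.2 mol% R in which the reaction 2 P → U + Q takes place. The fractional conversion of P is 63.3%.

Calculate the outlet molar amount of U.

P reacted = 0.633 × 885.6 = 560.6 mol; ν_P = −2, so ξ = 560.6/2 = 280.3 mol.
Outlet amounts (n = n₀ + ν ξ):
  P: 885.6 − 2(280.3) = 325
  U: 0 + 1(280.3) = 280.3
  Q: 0 + 1(280.3) = 280.3
  R: 1734 (inert)

280 mol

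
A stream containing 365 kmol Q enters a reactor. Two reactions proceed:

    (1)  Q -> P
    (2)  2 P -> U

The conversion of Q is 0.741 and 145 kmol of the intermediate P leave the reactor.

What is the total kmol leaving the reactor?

Conversion of Q: Q consumed = 1ξ₁ = 0.741 × 365 → ξ₁ = 270.5 kmol.
P balance: n_P = 0 + 1ξ₁ − 2ξ₂ = 145 → ξ₂ = (1·270.5 − 145)/2 = 62.73 kmol.
Outlet amounts (n = n₀ + Σ ν·ξ):
  Q: 365 − 1(270.5) = 94.54
  P: 0 + 1(270.5) − 2(62.73) = 145
  U: 0 + 1(62.73) = 62.73
Total out = 94.54 + 145 + 62.73 = 302.3 kmol.

302 kmol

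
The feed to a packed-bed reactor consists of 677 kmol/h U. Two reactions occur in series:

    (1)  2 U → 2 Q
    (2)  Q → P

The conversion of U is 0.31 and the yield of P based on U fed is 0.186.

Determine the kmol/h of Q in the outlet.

Conversion of U: U consumed = 2ξ₁ = 0.31 × 677 → ξ₁ = 104.9 kmol/h.
Yield of P: 1ξ₂ / 677 = 0.186 → ξ₂ = 125.9 kmol/h.
Outlet amounts (n = n₀ + Σ ν·ξ):
  U: 677 − 2(104.9) = 467.1
  Q: 0 + 2(104.9) − 1(125.9) = 83.95
  P: 0 + 1(125.9) = 125.9

83.9 kmol/h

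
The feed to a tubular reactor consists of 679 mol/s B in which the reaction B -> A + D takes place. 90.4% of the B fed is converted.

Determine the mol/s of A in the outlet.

614 mol/s

B reacted = 0.904 × 679 = 613.8 mol/s; ν_B = −1, so ξ = 613.8/1 = 613.8 mol/s.
Outlet amounts (n = n₀ + ν ξ):
  B: 679 − 1(613.8) = 65.18
  A: 0 + 1(613.8) = 613.8
  D: 0 + 1(613.8) = 613.8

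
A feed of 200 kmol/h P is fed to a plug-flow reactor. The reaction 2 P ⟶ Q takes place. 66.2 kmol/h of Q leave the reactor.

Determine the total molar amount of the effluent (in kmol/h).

134 kmol/h

For Q: n = n₀ + 1ξ → 66.2 = 0 + 1ξ, giving ξ = 66.2 kmol/h.
Outlet amounts (n = n₀ + ν ξ):
  P: 200 − 2(66.2) = 67.6
  Q: 0 + 1(66.2) = 66.2
Total out = 67.6 + 66.2 = 133.8 kmol/h.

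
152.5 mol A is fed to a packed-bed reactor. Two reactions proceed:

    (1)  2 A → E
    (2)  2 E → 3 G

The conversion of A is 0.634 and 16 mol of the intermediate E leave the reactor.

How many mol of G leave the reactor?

48.5 mol

Conversion of A: A consumed = 2ξ₁ = 0.634 × 152.5 → ξ₁ = 48.34 mol.
E balance: n_E = 0 + 1ξ₁ − 2ξ₂ = 16 → ξ₂ = (1·48.34 − 16)/2 = 16.17 mol.
Outlet amounts (n = n₀ + Σ ν·ξ):
  A: 152.5 − 2(48.34) = 55.81
  E: 0 + 1(48.34) − 2(16.17) = 16
  G: 0 + 3(16.17) = 48.51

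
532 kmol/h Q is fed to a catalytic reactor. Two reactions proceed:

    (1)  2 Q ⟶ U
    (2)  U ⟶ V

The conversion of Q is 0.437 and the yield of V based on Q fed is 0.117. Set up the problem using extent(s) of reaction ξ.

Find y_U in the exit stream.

0.13

Conversion of Q: Q consumed = 2ξ₁ = 0.437 × 532 → ξ₁ = 116.2 kmol/h.
Yield of V: 1ξ₂ / 532 = 0.117 → ξ₂ = 62.24 kmol/h.
Outlet amounts (n = n₀ + Σ ν·ξ):
  Q: 532 − 2(116.2) = 299.5
  U: 0 + 1(116.2) − 1(62.24) = 54
  V: 0 + 1(62.24) = 62.24
Total out = 415.8 kmol/h; y_U = 54 / 415.8 = 0.1299.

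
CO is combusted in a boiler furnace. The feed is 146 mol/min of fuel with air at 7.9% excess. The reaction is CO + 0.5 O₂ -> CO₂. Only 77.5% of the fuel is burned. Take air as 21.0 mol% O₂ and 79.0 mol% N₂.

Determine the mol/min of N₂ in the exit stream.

296 mol/min

Stoichiometric O₂ = 0.5 × 146 = 73 mol/min; O₂ fed = 73 × 1.079 = 78.77 mol/min.
N₂ fed = 78.77 × 79/21 = 296.3 mol/min.
Fuel reacted = 0.775 × 146 → ξ = 113.2 mol/min.
Outlet (n = n₀ + ν ξ):
  CO: 146 − 1(113.2) = 32.85
  O₂: 78.77 − 0.5(113.2) = 22.19
  N₂: 296.3 (inert)
  CO₂: 0 + 1(113.2) = 113.2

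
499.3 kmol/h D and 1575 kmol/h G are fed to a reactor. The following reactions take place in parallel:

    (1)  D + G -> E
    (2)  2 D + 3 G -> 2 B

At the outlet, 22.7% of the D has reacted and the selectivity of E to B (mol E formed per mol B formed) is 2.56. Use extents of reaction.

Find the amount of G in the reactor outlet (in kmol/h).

Conversion of D: D consumed = 0.227 × 499.3 = 113.3 kmol/h = 1ξ₁ + 2ξ₂.
Selectivity: 1ξ₁ / (2ξ₂) = 2.56 → ξ₁ = 5.12 ξ₂.
Substitute: (1·5.12 + 2) ξ₂ = 113.3 → ξ₂ = 15.92 kmol/h, ξ₁ = 81.5 kmol/h.
Outlet amounts (n = n₀ + Σ ν·ξ):
  D: 499.3 − 1(81.5) − 2(15.92) = 386
  G: 1575 − 1(81.5) − 3(15.92) = 1446
  E: 0 + 1(81.5) = 81.5
  B: 0 + 2(15.92) = 31.84

1450 kmol/h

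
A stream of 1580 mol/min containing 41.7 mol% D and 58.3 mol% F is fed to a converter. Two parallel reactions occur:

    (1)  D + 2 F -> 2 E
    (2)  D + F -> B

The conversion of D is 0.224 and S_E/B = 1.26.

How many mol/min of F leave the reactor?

Conversion of D: D consumed = 0.224 × 658.9 = 147.6 mol/min = 1ξ₁ + 1ξ₂.
Selectivity: 2ξ₁ / (1ξ₂) = 1.26 → ξ₁ = 0.63 ξ₂.
Substitute: (1·0.63 + 1) ξ₂ = 147.6 → ξ₂ = 90.54 mol/min, ξ₁ = 57.04 mol/min.
Outlet amounts (n = n₀ + Σ ν·ξ):
  D: 658.9 − 1(57.04) − 1(90.54) = 511.3
  F: 921.1 − 2(57.04) − 1(90.54) = 716.5
  E: 0 + 2(57.04) = 114.1
  B: 0 + 1(90.54) = 90.54

717 mol/min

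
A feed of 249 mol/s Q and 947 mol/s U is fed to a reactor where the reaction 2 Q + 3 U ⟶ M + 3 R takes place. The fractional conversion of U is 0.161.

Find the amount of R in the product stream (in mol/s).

U reacted = 0.161 × 947 = 152.5 mol/s; ν_U = −3, so ξ = 152.5/3 = 50.82 mol/s.
Outlet amounts (n = n₀ + ν ξ):
  Q: 249 − 2(50.82) = 147.4
  U: 947 − 3(50.82) = 794.5
  M: 0 + 1(50.82) = 50.82
  R: 0 + 3(50.82) = 152.5

152 mol/s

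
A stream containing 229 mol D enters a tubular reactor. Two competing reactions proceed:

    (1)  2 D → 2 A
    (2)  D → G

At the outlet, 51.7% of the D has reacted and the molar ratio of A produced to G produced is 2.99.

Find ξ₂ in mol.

Conversion of D: D consumed = 0.517 × 229 = 118.4 mol = 2ξ₁ + 1ξ₂.
Selectivity: 2ξ₁ / (1ξ₂) = 2.99 → ξ₁ = 1.495 ξ₂.
Substitute: (2·1.495 + 1) ξ₂ = 118.4 → ξ₂ = 29.67 mol, ξ₁ = 44.36 mol.
Outlet amounts (n = n₀ + Σ ν·ξ):
  D: 229 − 2(44.36) − 1(29.67) = 110.6
  A: 0 + 2(44.36) = 88.72
  G: 0 + 1(29.67) = 29.67

ξ₂ = 29.7 mol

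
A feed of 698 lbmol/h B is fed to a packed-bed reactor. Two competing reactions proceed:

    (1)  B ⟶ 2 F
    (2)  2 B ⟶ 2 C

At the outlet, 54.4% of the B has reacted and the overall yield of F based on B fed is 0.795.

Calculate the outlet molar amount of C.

102 lbmol/h

Yield of F: 2ξ₁ / 698 = 0.795 → ξ₁ = 277.5 lbmol/h.
Conversion of B: 1ξ₁ + 2ξ₂ = 0.544 × 698 = 379.7 → ξ₂ = 51.13 lbmol/h.
Outlet amounts (n = n₀ + Σ ν·ξ):
  B: 698 − 1(277.5) − 2(51.13) = 318.3
  F: 0 + 2(277.5) = 554.9
  C: 0 + 2(51.13) = 102.3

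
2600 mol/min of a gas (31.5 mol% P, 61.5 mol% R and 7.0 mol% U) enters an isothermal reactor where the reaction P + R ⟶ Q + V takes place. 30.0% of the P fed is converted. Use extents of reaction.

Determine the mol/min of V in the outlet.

246 mol/min

P reacted = 0.3 × 819 = 245.7 mol/min; ν_P = −1, so ξ = 245.7/1 = 245.7 mol/min.
Outlet amounts (n = n₀ + ν ξ):
  P: 819 − 1(245.7) = 573.3
  R: 1599 − 1(245.7) = 1353
  Q: 0 + 1(245.7) = 245.7
  V: 0 + 1(245.7) = 245.7
  U: 182 (inert)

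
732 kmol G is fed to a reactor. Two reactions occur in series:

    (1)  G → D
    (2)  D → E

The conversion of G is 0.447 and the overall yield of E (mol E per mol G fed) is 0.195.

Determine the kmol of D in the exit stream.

Conversion of G: G consumed = 1ξ₁ = 0.447 × 732 → ξ₁ = 327.2 kmol.
Yield of E: 1ξ₂ / 732 = 0.195 → ξ₂ = 142.7 kmol.
Outlet amounts (n = n₀ + Σ ν·ξ):
  G: 732 − 1(327.2) = 404.8
  D: 0 + 1(327.2) − 1(142.7) = 184.5
  E: 0 + 1(142.7) = 142.7

184 kmol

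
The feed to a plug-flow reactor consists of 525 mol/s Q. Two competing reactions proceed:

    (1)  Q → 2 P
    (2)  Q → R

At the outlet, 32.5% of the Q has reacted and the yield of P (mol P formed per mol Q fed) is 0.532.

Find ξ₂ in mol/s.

Yield of P: 2ξ₁ / 525 = 0.532 → ξ₁ = 139.7 mol/s.
Conversion of Q: 1ξ₁ + 1ξ₂ = 0.325 × 525 = 170.6 → ξ₂ = 30.97 mol/s.
Outlet amounts (n = n₀ + Σ ν·ξ):
  Q: 525 − 1(139.7) − 1(30.97) = 354.4
  P: 0 + 2(139.7) = 279.3
  R: 0 + 1(30.97) = 30.97

ξ₂ = 31 mol/s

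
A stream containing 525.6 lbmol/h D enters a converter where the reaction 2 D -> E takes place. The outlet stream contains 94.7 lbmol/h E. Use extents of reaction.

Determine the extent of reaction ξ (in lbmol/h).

For E: n = n₀ + 1ξ → 94.7 = 0 + 1ξ, giving ξ = 94.7 lbmol/h.
Outlet amounts (n = n₀ + ν ξ):
  D: 525.6 − 2(94.7) = 336.2
  E: 0 + 1(94.7) = 94.7

ξ = 94.7 lbmol/h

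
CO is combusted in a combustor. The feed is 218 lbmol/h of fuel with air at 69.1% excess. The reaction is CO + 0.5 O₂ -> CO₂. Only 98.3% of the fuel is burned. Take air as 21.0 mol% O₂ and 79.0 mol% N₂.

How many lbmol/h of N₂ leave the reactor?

693 lbmol/h

Stoichiometric O₂ = 0.5 × 218 = 109 lbmol/h; O₂ fed = 109 × 1.691 = 184.3 lbmol/h.
N₂ fed = 184.3 × 79/21 = 693.4 lbmol/h.
Fuel reacted = 0.983 × 218 → ξ = 214.3 lbmol/h.
Outlet (n = n₀ + ν ξ):
  CO: 218 − 1(214.3) = 3.706
  O₂: 184.3 − 0.5(214.3) = 77.17
  N₂: 693.4 (inert)
  CO₂: 0 + 1(214.3) = 214.3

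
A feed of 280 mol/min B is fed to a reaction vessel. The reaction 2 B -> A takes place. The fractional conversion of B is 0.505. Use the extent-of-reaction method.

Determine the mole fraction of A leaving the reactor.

0.338

B reacted = 0.505 × 280 = 141.4 mol/min; ν_B = −2, so ξ = 141.4/2 = 70.7 mol/min.
Outlet amounts (n = n₀ + ν ξ):
  B: 280 − 2(70.7) = 138.6
  A: 0 + 1(70.7) = 70.7
Total out = 209.3 mol/min; y_A = 70.7 / 209.3 = 0.3378.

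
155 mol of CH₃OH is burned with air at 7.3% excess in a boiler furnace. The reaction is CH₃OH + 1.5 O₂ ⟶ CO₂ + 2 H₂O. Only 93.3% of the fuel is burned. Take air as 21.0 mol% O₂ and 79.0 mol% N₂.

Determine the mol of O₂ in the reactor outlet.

Stoichiometric O₂ = 1.5 × 155 = 232.5 mol; O₂ fed = 232.5 × 1.073 = 249.5 mol.
N₂ fed = 249.5 × 79/21 = 938.5 mol.
Fuel reacted = 0.933 × 155 → ξ = 144.6 mol.
Outlet (n = n₀ + ν ξ):
  CH₃OH: 155 − 1(144.6) = 10.38
  O₂: 249.5 − 1.5(144.6) = 32.55
  N₂: 938.5 (inert)
  CO₂: 0 + 1(144.6) = 144.6
  H₂O: 0 + 2(144.6) = 289.2

32.5 mol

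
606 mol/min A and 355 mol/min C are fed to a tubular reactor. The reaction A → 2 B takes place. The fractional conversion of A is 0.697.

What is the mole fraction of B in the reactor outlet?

A reacted = 0.697 × 606 = 422.4 mol/min; ν_A = −1, so ξ = 422.4/1 = 422.4 mol/min.
Outlet amounts (n = n₀ + ν ξ):
  A: 606 − 1(422.4) = 183.6
  B: 0 + 2(422.4) = 844.8
  C: 355 (inert)
Total out = 1383 mol/min; y_B = 844.8 / 1383 = 0.6107.

0.611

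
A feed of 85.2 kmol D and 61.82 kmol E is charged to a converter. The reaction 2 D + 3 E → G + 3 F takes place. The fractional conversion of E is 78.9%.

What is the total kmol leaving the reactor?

131 kmol

E reacted = 0.789 × 61.82 = 48.78 kmol; ν_E = −3, so ξ = 48.78/3 = 16.26 kmol.
Outlet amounts (n = n₀ + ν ξ):
  D: 85.2 − 2(16.26) = 52.68
  E: 61.82 − 3(16.26) = 13.04
  G: 0 + 1(16.26) = 16.26
  F: 0 + 3(16.26) = 48.78
Total out = 52.68 + 13.04 + 16.26 + 48.78 = 130.8 kmol.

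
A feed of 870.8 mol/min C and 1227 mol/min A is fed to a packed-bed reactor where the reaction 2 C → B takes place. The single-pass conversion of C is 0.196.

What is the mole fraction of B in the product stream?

0.0424

C reacted = 0.196 × 870.8 = 170.7 mol/min; ν_C = −2, so ξ = 170.7/2 = 85.34 mol/min.
Outlet amounts (n = n₀ + ν ξ):
  C: 870.8 − 2(85.34) = 700.1
  B: 0 + 1(85.34) = 85.34
  A: 1227 (inert)
Total out = 2012 mol/min; y_B = 85.34 / 2012 = 0.0424.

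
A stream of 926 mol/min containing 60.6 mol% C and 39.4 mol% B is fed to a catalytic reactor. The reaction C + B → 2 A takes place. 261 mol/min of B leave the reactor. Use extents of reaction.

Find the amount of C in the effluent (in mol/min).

457 mol/min

For B: n = n₀ − 1ξ → 261 = 364.8 − 1ξ, giving ξ = 103.8 mol/min.
Outlet amounts (n = n₀ + ν ξ):
  C: 561.2 − 1(103.8) = 457.3
  B: 364.8 − 1(103.8) = 261
  A: 0 + 2(103.8) = 207.7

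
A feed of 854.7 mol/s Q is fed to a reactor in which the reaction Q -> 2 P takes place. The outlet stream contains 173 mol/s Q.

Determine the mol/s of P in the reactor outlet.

1360 mol/s

For Q: n = n₀ − 1ξ → 173 = 854.7 − 1ξ, giving ξ = 681.7 mol/s.
Outlet amounts (n = n₀ + ν ξ):
  Q: 854.7 − 1(681.7) = 173
  P: 0 + 2(681.7) = 1363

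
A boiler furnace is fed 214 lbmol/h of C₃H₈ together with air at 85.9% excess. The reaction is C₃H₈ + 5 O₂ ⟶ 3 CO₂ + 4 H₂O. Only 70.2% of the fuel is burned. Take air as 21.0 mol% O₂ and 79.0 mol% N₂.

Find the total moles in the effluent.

Stoichiometric O₂ = 5 × 214 = 1070 lbmol/h; O₂ fed = 1070 × 1.859 = 1989 lbmol/h.
N₂ fed = 1989 × 79/21 = 7483 lbmol/h.
Fuel reacted = 0.702 × 214 → ξ = 150.2 lbmol/h.
Outlet (n = n₀ + ν ξ):
  C₃H₈: 214 − 1(150.2) = 63.77
  O₂: 1989 − 5(150.2) = 1238
  N₂: 7483 (inert)
  CO₂: 0 + 3(150.2) = 450.7
  H₂O: 0 + 4(150.2) = 600.9
Total out = 63.77 + 1238 + 7483 + 450.7 + 600.9 = 9836 lbmol/h.

9840 lbmol/h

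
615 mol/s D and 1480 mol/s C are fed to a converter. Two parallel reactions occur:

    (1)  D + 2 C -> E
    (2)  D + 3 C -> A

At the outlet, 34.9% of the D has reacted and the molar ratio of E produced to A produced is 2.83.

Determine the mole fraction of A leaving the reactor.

Conversion of D: D consumed = 0.349 × 615 = 214.6 mol/s = 1ξ₁ + 1ξ₂.
Selectivity: 1ξ₁ / (1ξ₂) = 2.83 → ξ₁ = 2.83 ξ₂.
Substitute: (1·2.83 + 1) ξ₂ = 214.6 → ξ₂ = 56.04 mol/s, ξ₁ = 158.6 mol/s.
Outlet amounts (n = n₀ + Σ ν·ξ):
  D: 615 − 1(158.6) − 1(56.04) = 400.4
  C: 1480 − 2(158.6) − 3(56.04) = 994.7
  E: 0 + 1(158.6) = 158.6
  A: 0 + 1(56.04) = 56.04
Total out = 1610 mol/s; y_A = 56.04 / 1610 = 0.03481.

0.0348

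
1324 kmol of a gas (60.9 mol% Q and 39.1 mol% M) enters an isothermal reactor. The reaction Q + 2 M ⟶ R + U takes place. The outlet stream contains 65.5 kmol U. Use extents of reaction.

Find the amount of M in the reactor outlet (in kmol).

For U: n = n₀ + 1ξ → 65.5 = 0 + 1ξ, giving ξ = 65.5 kmol.
Outlet amounts (n = n₀ + ν ξ):
  Q: 806.3 − 1(65.5) = 740.8
  M: 517.7 − 2(65.5) = 386.7
  R: 0 + 1(65.5) = 65.5
  U: 0 + 1(65.5) = 65.5

387 kmol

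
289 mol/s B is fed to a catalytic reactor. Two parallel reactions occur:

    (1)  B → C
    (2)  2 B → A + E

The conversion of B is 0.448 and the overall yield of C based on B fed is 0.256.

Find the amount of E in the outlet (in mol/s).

27.7 mol/s

Yield of C: 1ξ₁ / 289 = 0.256 → ξ₁ = 73.98 mol/s.
Conversion of B: 1ξ₁ + 2ξ₂ = 0.448 × 289 = 129.5 → ξ₂ = 27.74 mol/s.
Outlet amounts (n = n₀ + Σ ν·ξ):
  B: 289 − 1(73.98) − 2(27.74) = 159.5
  C: 0 + 1(73.98) = 73.98
  A: 0 + 1(27.74) = 27.74
  E: 0 + 1(27.74) = 27.74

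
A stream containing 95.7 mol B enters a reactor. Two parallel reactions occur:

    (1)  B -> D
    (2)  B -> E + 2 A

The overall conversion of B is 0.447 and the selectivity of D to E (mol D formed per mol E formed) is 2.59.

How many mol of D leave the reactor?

30.9 mol

Conversion of B: B consumed = 0.447 × 95.7 = 42.78 mol = 1ξ₁ + 1ξ₂.
Selectivity: 1ξ₁ / (1ξ₂) = 2.59 → ξ₁ = 2.59 ξ₂.
Substitute: (1·2.59 + 1) ξ₂ = 42.78 → ξ₂ = 11.92 mol, ξ₁ = 30.86 mol.
Outlet amounts (n = n₀ + Σ ν·ξ):
  B: 95.7 − 1(30.86) − 1(11.92) = 52.92
  D: 0 + 1(30.86) = 30.86
  E: 0 + 1(11.92) = 11.92
  A: 0 + 2(11.92) = 23.83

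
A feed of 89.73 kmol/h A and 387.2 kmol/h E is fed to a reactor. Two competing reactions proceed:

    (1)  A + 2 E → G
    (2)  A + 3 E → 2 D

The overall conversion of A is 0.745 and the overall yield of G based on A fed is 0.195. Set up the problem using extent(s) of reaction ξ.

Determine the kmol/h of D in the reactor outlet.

98.7 kmol/h

Yield of G: 1ξ₁ / 89.73 = 0.195 → ξ₁ = 17.5 kmol/h.
Conversion of A: 1ξ₁ + 1ξ₂ = 0.745 × 89.73 = 66.85 → ξ₂ = 49.35 kmol/h.
Outlet amounts (n = n₀ + Σ ν·ξ):
  A: 89.73 − 1(17.5) − 1(49.35) = 22.88
  E: 387.2 − 2(17.5) − 3(49.35) = 204.2
  G: 0 + 1(17.5) = 17.5
  D: 0 + 2(49.35) = 98.7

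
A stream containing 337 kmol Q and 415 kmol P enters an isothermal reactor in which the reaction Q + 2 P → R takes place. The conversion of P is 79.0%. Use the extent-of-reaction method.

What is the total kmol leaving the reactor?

P reacted = 0.79 × 415 = 327.9 kmol; ν_P = −2, so ξ = 327.9/2 = 163.9 kmol.
Outlet amounts (n = n₀ + ν ξ):
  Q: 337 − 1(163.9) = 173.1
  P: 415 − 2(163.9) = 87.15
  R: 0 + 1(163.9) = 163.9
Total out = 173.1 + 87.15 + 163.9 = 424.1 kmol.

424 kmol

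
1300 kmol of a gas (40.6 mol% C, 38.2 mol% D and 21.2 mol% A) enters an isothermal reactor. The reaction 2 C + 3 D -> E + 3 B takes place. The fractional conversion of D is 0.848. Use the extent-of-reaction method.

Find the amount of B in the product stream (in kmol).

421 kmol

D reacted = 0.848 × 496.6 = 421.1 kmol; ν_D = −3, so ξ = 421.1/3 = 140.4 kmol.
Outlet amounts (n = n₀ + ν ξ):
  C: 527.8 − 2(140.4) = 247.1
  D: 496.6 − 3(140.4) = 75.48
  E: 0 + 1(140.4) = 140.4
  B: 0 + 3(140.4) = 421.1
  A: 275.6 (inert)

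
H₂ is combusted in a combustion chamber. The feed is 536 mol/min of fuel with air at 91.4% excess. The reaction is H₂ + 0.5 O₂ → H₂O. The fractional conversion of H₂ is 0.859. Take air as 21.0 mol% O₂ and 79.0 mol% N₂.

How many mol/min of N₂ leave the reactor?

1930 mol/min

Stoichiometric O₂ = 0.5 × 536 = 268 mol/min; O₂ fed = 268 × 1.914 = 513 mol/min.
N₂ fed = 513 × 79/21 = 1930 mol/min.
Fuel reacted = 0.859 × 536 → ξ = 460.4 mol/min.
Outlet (n = n₀ + ν ξ):
  H₂: 536 − 1(460.4) = 75.58
  O₂: 513 − 0.5(460.4) = 282.7
  N₂: 1930 (inert)
  H₂O: 0 + 1(460.4) = 460.4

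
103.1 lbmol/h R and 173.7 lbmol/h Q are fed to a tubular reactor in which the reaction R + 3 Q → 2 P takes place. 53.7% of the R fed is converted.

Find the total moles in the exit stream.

R reacted = 0.537 × 103.1 = 55.36 lbmol/h; ν_R = −1, so ξ = 55.36/1 = 55.36 lbmol/h.
Outlet amounts (n = n₀ + ν ξ):
  R: 103.1 − 1(55.36) = 47.74
  Q: 173.7 − 3(55.36) = 7.606
  P: 0 + 2(55.36) = 110.7
Total out = 47.74 + 7.606 + 110.7 = 166.1 lbmol/h.

166 lbmol/h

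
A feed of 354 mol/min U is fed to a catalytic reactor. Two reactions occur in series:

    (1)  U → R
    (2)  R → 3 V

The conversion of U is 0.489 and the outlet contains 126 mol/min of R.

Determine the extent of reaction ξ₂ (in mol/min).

Conversion of U: U consumed = 1ξ₁ = 0.489 × 354 → ξ₁ = 173.1 mol/min.
R balance: n_R = 0 + 1ξ₁ − 1ξ₂ = 126 → ξ₂ = (1·173.1 − 126)/1 = 47.11 mol/min.
Outlet amounts (n = n₀ + Σ ν·ξ):
  U: 354 − 1(173.1) = 180.9
  R: 0 + 1(173.1) − 1(47.11) = 126
  V: 0 + 3(47.11) = 141.3

ξ₂ = 47.1 mol/min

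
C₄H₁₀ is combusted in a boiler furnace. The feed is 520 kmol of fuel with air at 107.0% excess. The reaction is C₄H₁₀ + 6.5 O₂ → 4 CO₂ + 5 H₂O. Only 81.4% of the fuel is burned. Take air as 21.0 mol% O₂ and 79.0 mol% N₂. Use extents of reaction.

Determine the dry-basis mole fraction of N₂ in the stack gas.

Stoichiometric O₂ = 6.5 × 520 = 3380 kmol; O₂ fed = 3380 × 2.070 = 6997 kmol.
N₂ fed = 6997 × 79/21 = 26320 kmol.
Fuel reacted = 0.814 × 520 → ξ = 423.3 kmol.
Outlet (n = n₀ + ν ξ):
  C₄H₁₀: 520 − 1(423.3) = 96.72
  O₂: 6997 − 6.5(423.3) = 4245
  N₂: 26320 (inert)
  CO₂: 0 + 4(423.3) = 1693
  H₂O: 0 + 5(423.3) = 2116
Dry total = 32360 kmol; y_N₂ (dry) = 26320 / 32360 = 0.8135.

0.813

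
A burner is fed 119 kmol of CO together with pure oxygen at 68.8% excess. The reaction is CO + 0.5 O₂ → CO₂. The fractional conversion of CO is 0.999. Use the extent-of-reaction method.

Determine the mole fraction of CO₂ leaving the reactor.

0.743

Stoichiometric O₂ = 0.5 × 119 = 59.5 kmol; O₂ fed = 59.5 × 1.688 = 100.4 kmol.
Fuel reacted = 0.999 × 119 → ξ = 118.9 kmol.
Outlet (n = n₀ + ν ξ):
  CO: 119 − 1(118.9) = 0.119
  O₂: 100.4 − 0.5(118.9) = 41
  CO₂: 0 + 1(118.9) = 118.9
Total out = 160 kmol; y_CO₂ = 118.9 / 160 = 0.743.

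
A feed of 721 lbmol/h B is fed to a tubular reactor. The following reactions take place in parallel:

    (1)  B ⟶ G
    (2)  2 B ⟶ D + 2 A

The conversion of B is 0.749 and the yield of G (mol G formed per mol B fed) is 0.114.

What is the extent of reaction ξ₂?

ξ₂ = 229 lbmol/h

Yield of G: 1ξ₁ / 721 = 0.114 → ξ₁ = 82.19 lbmol/h.
Conversion of B: 1ξ₁ + 2ξ₂ = 0.749 × 721 = 540 → ξ₂ = 228.9 lbmol/h.
Outlet amounts (n = n₀ + Σ ν·ξ):
  B: 721 − 1(82.19) − 2(228.9) = 181
  G: 0 + 1(82.19) = 82.19
  D: 0 + 1(228.9) = 228.9
  A: 0 + 2(228.9) = 457.8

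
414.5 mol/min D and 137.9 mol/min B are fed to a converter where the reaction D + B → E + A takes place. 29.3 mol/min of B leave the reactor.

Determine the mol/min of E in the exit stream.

109 mol/min

For B: n = n₀ − 1ξ → 29.3 = 137.9 − 1ξ, giving ξ = 108.6 mol/min.
Outlet amounts (n = n₀ + ν ξ):
  D: 414.5 − 1(108.6) = 305.9
  B: 137.9 − 1(108.6) = 29.3
  E: 0 + 1(108.6) = 108.6
  A: 0 + 1(108.6) = 108.6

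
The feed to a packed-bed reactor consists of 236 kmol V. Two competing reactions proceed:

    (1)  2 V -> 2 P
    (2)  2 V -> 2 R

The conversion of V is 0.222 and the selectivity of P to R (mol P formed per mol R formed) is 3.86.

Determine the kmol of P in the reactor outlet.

41.6 kmol

Conversion of V: V consumed = 0.222 × 236 = 52.39 kmol = 2ξ₁ + 2ξ₂.
Selectivity: 2ξ₁ / (2ξ₂) = 3.86 → ξ₁ = 3.86 ξ₂.
Substitute: (2·3.86 + 2) ξ₂ = 52.39 → ξ₂ = 5.39 kmol, ξ₁ = 20.81 kmol.
Outlet amounts (n = n₀ + Σ ν·ξ):
  V: 236 − 2(20.81) − 2(5.39) = 183.6
  P: 0 + 2(20.81) = 41.61
  R: 0 + 2(5.39) = 10.78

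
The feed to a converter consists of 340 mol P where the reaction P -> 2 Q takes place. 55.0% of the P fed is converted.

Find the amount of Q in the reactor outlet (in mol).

P reacted = 0.55 × 340 = 187 mol; ν_P = −1, so ξ = 187/1 = 187 mol.
Outlet amounts (n = n₀ + ν ξ):
  P: 340 − 1(187) = 153
  Q: 0 + 2(187) = 374

374 mol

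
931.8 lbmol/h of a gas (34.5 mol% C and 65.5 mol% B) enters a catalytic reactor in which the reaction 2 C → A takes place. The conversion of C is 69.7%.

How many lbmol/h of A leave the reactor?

C reacted = 0.697 × 321.5 = 224.1 lbmol/h; ν_C = −2, so ξ = 224.1/2 = 112 lbmol/h.
Outlet amounts (n = n₀ + ν ξ):
  C: 321.5 − 2(112) = 97.41
  A: 0 + 1(112) = 112
  B: 610.3 (inert)

112 lbmol/h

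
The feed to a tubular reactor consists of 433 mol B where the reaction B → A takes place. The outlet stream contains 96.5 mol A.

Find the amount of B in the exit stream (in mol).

For A: n = n₀ + 1ξ → 96.5 = 0 + 1ξ, giving ξ = 96.5 mol.
Outlet amounts (n = n₀ + ν ξ):
  B: 433 − 1(96.5) = 336.5
  A: 0 + 1(96.5) = 96.5

336 mol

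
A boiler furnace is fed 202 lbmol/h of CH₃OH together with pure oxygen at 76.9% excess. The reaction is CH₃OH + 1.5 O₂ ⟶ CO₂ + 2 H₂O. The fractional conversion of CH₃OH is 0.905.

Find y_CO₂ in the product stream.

0.22

Stoichiometric O₂ = 1.5 × 202 = 303 lbmol/h; O₂ fed = 303 × 1.769 = 536 lbmol/h.
Fuel reacted = 0.905 × 202 → ξ = 182.8 lbmol/h.
Outlet (n = n₀ + ν ξ):
  CH₃OH: 202 − 1(182.8) = 19.19
  O₂: 536 − 1.5(182.8) = 261.8
  CO₂: 0 + 1(182.8) = 182.8
  H₂O: 0 + 2(182.8) = 365.6
Total out = 829.4 lbmol/h; y_CO₂ = 182.8 / 829.4 = 0.2204.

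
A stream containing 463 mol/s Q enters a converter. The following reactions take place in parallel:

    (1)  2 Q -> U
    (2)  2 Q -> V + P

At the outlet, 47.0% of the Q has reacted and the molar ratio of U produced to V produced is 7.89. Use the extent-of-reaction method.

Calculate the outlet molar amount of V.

Conversion of Q: Q consumed = 0.47 × 463 = 217.6 mol/s = 2ξ₁ + 2ξ₂.
Selectivity: 1ξ₁ / (1ξ₂) = 7.89 → ξ₁ = 7.89 ξ₂.
Substitute: (2·7.89 + 2) ξ₂ = 217.6 → ξ₂ = 12.24 mol/s, ξ₁ = 96.57 mol/s.
Outlet amounts (n = n₀ + Σ ν·ξ):
  Q: 463 − 2(96.57) − 2(12.24) = 245.4
  U: 0 + 1(96.57) = 96.57
  V: 0 + 1(12.24) = 12.24
  P: 0 + 1(12.24) = 12.24

12.2 mol/s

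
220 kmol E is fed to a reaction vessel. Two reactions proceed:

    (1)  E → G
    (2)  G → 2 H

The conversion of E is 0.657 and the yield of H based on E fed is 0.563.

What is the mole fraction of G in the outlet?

Conversion of E: E consumed = 1ξ₁ = 0.657 × 220 → ξ₁ = 144.5 kmol.
Yield of H: 2ξ₂ / 220 = 0.563 → ξ₂ = 61.93 kmol.
Outlet amounts (n = n₀ + Σ ν·ξ):
  E: 220 − 1(144.5) = 75.46
  G: 0 + 1(144.5) − 1(61.93) = 82.61
  H: 0 + 2(61.93) = 123.9
Total out = 281.9 kmol; y_G = 82.61 / 281.9 = 0.293.

0.293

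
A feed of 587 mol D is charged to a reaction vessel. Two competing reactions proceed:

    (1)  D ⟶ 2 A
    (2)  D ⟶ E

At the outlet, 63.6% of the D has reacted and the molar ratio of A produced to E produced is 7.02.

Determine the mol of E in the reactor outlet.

Conversion of D: D consumed = 0.636 × 587 = 373.3 mol = 1ξ₁ + 1ξ₂.
Selectivity: 2ξ₁ / (1ξ₂) = 7.02 → ξ₁ = 3.51 ξ₂.
Substitute: (1·3.51 + 1) ξ₂ = 373.3 → ξ₂ = 82.78 mol, ξ₁ = 290.6 mol.
Outlet amounts (n = n₀ + Σ ν·ξ):
  D: 587 − 1(290.6) − 1(82.78) = 213.7
  A: 0 + 2(290.6) = 581.1
  E: 0 + 1(82.78) = 82.78

82.8 mol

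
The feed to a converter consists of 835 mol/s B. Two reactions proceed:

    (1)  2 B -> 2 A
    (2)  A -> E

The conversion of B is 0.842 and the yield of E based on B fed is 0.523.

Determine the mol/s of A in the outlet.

266 mol/s

Conversion of B: B consumed = 2ξ₁ = 0.842 × 835 → ξ₁ = 351.5 mol/s.
Yield of E: 1ξ₂ / 835 = 0.523 → ξ₂ = 436.7 mol/s.
Outlet amounts (n = n₀ + Σ ν·ξ):
  B: 835 − 2(351.5) = 131.9
  A: 0 + 2(351.5) − 1(436.7) = 266.4
  E: 0 + 1(436.7) = 436.7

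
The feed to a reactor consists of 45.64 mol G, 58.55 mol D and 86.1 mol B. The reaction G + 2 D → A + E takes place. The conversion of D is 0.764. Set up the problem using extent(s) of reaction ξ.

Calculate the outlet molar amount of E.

D reacted = 0.764 × 58.55 = 44.73 mol; ν_D = −2, so ξ = 44.73/2 = 22.37 mol.
Outlet amounts (n = n₀ + ν ξ):
  G: 45.64 − 1(22.37) = 23.27
  D: 58.55 − 2(22.37) = 13.82
  A: 0 + 1(22.37) = 22.37
  E: 0 + 1(22.37) = 22.37
  B: 86.1 (inert)

22.4 mol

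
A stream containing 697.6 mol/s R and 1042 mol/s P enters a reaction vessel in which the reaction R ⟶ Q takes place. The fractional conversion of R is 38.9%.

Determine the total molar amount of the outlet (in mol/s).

R reacted = 0.389 × 697.6 = 271.4 mol/s; ν_R = −1, so ξ = 271.4/1 = 271.4 mol/s.
Outlet amounts (n = n₀ + ν ξ):
  R: 697.6 − 1(271.4) = 426.2
  Q: 0 + 1(271.4) = 271.4
  P: 1042 (inert)
Total out = 426.2 + 271.4 + 1042 = 1740 mol/s.

1740 mol/s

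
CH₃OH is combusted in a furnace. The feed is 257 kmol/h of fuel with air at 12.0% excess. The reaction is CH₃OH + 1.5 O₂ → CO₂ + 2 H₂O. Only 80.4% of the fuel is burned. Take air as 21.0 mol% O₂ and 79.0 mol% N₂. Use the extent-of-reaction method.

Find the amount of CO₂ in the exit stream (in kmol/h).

Stoichiometric O₂ = 1.5 × 257 = 385.5 kmol/h; O₂ fed = 385.5 × 1.120 = 431.8 kmol/h.
N₂ fed = 431.8 × 79/21 = 1624 kmol/h.
Fuel reacted = 0.804 × 257 → ξ = 206.6 kmol/h.
Outlet (n = n₀ + ν ξ):
  CH₃OH: 257 − 1(206.6) = 50.37
  O₂: 431.8 − 1.5(206.6) = 121.8
  N₂: 1624 (inert)
  CO₂: 0 + 1(206.6) = 206.6
  H₂O: 0 + 2(206.6) = 413.3

207 kmol/h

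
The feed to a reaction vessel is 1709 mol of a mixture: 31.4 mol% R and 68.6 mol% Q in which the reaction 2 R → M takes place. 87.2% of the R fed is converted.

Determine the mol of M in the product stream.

234 mol

R reacted = 0.872 × 536.6 = 467.9 mol; ν_R = −2, so ξ = 467.9/2 = 234 mol.
Outlet amounts (n = n₀ + ν ξ):
  R: 536.6 − 2(234) = 68.69
  M: 0 + 1(234) = 234
  Q: 1172 (inert)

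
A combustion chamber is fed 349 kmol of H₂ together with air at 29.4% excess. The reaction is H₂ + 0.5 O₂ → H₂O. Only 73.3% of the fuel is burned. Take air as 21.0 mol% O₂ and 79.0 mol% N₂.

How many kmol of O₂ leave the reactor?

97.9 kmol

Stoichiometric O₂ = 0.5 × 349 = 174.5 kmol; O₂ fed = 174.5 × 1.294 = 225.8 kmol.
N₂ fed = 225.8 × 79/21 = 849.4 kmol.
Fuel reacted = 0.733 × 349 → ξ = 255.8 kmol.
Outlet (n = n₀ + ν ξ):
  H₂: 349 − 1(255.8) = 93.18
  O₂: 225.8 − 0.5(255.8) = 97.89
  N₂: 849.4 (inert)
  H₂O: 0 + 1(255.8) = 255.8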